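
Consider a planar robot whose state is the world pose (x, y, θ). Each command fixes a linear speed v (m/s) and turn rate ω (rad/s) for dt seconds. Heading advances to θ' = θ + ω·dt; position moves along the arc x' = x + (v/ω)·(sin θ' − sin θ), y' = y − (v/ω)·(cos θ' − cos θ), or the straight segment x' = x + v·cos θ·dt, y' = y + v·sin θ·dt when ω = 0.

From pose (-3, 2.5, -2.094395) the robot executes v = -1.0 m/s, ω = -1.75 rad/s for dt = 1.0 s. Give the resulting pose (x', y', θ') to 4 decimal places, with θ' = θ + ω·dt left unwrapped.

(-2.1358, 2.6503, -3.8444)

θ' = -2.0944 + -1.75·1.0 = -3.8444
R = v/ω = -1.0/-1.75 = 0.5714
x' = -3 + 0.5714·(sin -3.8444 − sin -2.0944) = -2.1358
y' = 2.5 − 0.5714·(cos -3.8444 − cos -2.0944) = 2.6503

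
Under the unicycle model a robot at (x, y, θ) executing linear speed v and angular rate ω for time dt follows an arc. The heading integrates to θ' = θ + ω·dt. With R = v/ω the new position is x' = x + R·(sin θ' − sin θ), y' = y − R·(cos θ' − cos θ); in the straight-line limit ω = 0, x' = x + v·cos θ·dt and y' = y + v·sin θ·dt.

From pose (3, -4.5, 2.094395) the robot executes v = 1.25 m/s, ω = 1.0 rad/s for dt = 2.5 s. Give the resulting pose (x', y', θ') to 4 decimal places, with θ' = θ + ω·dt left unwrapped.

θ' = 2.0944 + 1.0·2.5 = 4.5944
R = v/ω = 1.25/1.0 = 1.2500
x' = 3 + 1.2500·(sin 4.5944 − sin 2.0944) = 0.6762
y' = -4.5 − 1.2500·(cos 4.5944 − cos 2.0944) = -4.9778

(0.6762, -4.9778, 4.5944)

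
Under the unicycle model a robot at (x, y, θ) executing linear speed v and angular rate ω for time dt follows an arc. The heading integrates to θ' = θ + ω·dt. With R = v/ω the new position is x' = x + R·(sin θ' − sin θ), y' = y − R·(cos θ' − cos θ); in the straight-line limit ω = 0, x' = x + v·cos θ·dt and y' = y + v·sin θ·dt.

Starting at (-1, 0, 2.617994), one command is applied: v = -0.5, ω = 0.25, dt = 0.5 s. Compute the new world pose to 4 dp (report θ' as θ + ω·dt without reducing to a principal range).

(-0.7763, -0.1112, 2.7430)

θ' = 2.6180 + 0.25·0.5 = 2.7430
R = v/ω = -0.5/0.25 = -2.0000
x' = -1 + -2.0000·(sin 2.7430 − sin 2.6180) = -0.7763
y' = 0 − -2.0000·(cos 2.7430 − cos 2.6180) = -0.1112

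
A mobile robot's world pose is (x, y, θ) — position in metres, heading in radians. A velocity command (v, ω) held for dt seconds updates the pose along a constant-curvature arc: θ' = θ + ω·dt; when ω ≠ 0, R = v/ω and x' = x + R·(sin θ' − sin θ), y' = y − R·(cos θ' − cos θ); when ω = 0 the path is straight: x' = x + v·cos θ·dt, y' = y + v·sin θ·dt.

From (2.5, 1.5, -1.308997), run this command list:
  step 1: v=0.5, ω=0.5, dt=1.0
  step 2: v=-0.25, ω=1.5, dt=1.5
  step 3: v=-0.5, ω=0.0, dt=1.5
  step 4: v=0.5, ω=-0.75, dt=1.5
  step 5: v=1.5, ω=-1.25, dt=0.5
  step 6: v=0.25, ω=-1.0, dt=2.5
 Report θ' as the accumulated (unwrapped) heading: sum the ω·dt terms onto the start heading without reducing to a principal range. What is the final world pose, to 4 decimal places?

step 1: θ'=-0.8090 (R=1.0000) → pose (2.7423, 1.0686, -0.8090)
step 2: θ'=1.4410 (R=-0.1667) → pose (2.4565, 0.9751, 1.4410)
step 3: θ'=1.4410 (straight) → pose (2.3594, 0.2314, 1.4410)
step 4: θ'=0.3160 (R=-0.6667) → pose (2.8133, 0.7788, 0.3160)
step 5: θ'=-0.3090 (R=-1.2000) → pose (3.5511, 0.7814, -0.3090)
step 6: θ'=-2.8090 (R=-0.2500) → pose (3.5567, 0.3069, -2.8090)

(3.5567, 0.3069, -2.8090)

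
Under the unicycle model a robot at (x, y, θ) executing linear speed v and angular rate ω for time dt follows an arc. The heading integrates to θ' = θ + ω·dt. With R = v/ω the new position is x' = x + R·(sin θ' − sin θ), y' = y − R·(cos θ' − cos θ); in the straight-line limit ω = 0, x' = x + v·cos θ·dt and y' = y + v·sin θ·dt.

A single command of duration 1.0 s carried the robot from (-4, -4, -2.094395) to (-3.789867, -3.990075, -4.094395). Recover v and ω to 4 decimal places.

Δθ = -4.094395 − -2.094395 = -2.000000
ω = Δθ/dt = -2.000000/1.0 = -2.0000
R = Δx/(sin θ' − sin θ) = 0.1250
v = R·ω = 0.1250·-2.0000 = -0.2500

v = -0.2500, ω = -2.0000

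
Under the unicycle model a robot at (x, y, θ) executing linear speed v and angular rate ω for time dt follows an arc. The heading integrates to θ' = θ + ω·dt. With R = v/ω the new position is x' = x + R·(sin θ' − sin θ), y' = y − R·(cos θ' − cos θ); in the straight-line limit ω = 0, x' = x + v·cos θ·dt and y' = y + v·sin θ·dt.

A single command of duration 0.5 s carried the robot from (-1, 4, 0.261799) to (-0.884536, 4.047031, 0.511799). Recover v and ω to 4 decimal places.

v = 0.2500, ω = 0.5000

Δθ = 0.511799 − 0.261799 = 0.250000
ω = Δθ/dt = 0.250000/0.5 = 0.5000
R = Δx/(sin θ' − sin θ) = 0.5000
v = R·ω = 0.5000·0.5000 = 0.2500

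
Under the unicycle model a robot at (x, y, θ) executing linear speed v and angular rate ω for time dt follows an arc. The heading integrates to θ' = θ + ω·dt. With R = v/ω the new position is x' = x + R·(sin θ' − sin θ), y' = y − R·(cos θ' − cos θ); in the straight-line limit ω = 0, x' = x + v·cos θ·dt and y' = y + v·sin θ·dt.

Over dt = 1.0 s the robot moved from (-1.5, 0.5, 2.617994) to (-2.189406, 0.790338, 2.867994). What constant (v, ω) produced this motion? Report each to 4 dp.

v = 0.7500, ω = 0.2500

Δθ = 2.867994 − 2.617994 = 0.250000
ω = Δθ/dt = 0.250000/1.0 = 0.2500
R = Δx/(sin θ' − sin θ) = 3.0000
v = R·ω = 3.0000·0.2500 = 0.7500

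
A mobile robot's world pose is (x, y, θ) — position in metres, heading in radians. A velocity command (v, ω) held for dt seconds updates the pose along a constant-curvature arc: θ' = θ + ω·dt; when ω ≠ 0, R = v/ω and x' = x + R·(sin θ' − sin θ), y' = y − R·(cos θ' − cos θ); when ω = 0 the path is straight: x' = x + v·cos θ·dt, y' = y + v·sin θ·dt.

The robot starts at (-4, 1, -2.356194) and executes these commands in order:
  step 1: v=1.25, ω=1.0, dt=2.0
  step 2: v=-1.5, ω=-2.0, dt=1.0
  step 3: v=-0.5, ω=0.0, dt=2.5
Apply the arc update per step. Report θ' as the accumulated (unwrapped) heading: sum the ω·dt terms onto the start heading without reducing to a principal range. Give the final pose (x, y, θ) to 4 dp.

(-2.9369, 1.0617, -2.3562)

step 1: θ'=-0.3562 (R=1.2500) → pose (-3.5520, -1.0554, -0.3562)
step 2: θ'=-2.3562 (R=0.7500) → pose (-3.8208, 0.1778, -2.3562)
step 3: θ'=-2.3562 (straight) → pose (-2.9369, 1.0617, -2.3562)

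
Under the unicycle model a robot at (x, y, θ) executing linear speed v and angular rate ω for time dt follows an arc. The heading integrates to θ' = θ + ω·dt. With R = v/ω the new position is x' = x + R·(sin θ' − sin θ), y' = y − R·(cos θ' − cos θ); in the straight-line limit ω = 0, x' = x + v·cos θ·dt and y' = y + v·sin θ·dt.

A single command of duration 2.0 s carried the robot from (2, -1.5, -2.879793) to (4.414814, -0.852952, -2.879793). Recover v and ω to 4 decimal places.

Δθ = -2.879793 − -2.879793 = 0.000000
ω = Δθ/dt = 0.000000/2.0 = 0.0000
ω = 0 → v = (Δx·cos θ + Δy·sin θ)/dt = -1.2500

v = -1.2500, ω = 0.0000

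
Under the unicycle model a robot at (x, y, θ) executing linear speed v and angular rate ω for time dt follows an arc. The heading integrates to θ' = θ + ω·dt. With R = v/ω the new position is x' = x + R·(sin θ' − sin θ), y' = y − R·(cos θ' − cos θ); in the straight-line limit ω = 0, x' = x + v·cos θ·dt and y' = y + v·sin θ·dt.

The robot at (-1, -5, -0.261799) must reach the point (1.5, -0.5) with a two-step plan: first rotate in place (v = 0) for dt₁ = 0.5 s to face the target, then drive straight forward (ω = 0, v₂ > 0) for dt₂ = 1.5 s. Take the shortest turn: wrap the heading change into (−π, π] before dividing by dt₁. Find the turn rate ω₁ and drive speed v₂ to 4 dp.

ω₁ = 2.6510, v₂ = 3.4319

heading to target = atan2(-0.5−-5, 1.5−-1) = 1.0637
Δθ = wrap(1.0637 − -0.2618) = 1.3255; ω₁ = Δθ/dt₁ = 2.6510
distance = √((1.5−-1)² + (-0.5−-5)²) = 5.1478; v₂ = distance/dt₂ = 3.4319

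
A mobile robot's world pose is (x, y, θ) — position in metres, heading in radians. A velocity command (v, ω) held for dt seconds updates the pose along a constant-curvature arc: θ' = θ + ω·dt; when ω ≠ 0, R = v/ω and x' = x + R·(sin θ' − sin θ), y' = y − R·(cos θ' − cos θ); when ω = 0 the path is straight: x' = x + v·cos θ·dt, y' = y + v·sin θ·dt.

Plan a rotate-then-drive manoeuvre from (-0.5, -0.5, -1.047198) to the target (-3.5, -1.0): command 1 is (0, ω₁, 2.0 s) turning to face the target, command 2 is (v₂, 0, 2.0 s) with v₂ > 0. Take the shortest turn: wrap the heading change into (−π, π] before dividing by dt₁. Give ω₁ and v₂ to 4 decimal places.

heading to target = atan2(-1−-0.5, -3.5−-0.5) = -2.9764
Δθ = wrap(-2.9764 − -1.0472) = -1.9292; ω₁ = Δθ/dt₁ = -0.9646
distance = √((-3.5−-0.5)² + (-1−-0.5)²) = 3.0414; v₂ = distance/dt₂ = 1.5207

ω₁ = -0.9646, v₂ = 1.5207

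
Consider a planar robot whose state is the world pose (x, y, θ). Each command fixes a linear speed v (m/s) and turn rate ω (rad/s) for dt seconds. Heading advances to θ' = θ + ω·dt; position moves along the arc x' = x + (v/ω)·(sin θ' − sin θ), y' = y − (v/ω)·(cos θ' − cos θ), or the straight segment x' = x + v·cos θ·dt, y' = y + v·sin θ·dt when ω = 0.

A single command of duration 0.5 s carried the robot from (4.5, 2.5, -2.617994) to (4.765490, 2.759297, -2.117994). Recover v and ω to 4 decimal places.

v = -0.7500, ω = 1.0000

Δθ = -2.117994 − -2.617994 = 0.500000
ω = Δθ/dt = 0.500000/0.5 = 1.0000
R = Δx/(sin θ' − sin θ) = -0.7500
v = R·ω = -0.7500·1.0000 = -0.7500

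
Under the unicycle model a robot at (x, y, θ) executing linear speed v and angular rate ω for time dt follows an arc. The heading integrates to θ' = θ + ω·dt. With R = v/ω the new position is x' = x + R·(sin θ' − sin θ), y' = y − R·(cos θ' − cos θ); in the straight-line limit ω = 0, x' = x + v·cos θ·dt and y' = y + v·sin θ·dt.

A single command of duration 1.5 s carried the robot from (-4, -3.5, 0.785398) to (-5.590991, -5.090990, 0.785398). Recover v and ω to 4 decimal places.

Δθ = 0.785398 − 0.785398 = 0.000000
ω = Δθ/dt = 0.000000/1.5 = 0.0000
ω = 0 → v = (Δx·cos θ + Δy·sin θ)/dt = -1.5000

v = -1.5000, ω = 0.0000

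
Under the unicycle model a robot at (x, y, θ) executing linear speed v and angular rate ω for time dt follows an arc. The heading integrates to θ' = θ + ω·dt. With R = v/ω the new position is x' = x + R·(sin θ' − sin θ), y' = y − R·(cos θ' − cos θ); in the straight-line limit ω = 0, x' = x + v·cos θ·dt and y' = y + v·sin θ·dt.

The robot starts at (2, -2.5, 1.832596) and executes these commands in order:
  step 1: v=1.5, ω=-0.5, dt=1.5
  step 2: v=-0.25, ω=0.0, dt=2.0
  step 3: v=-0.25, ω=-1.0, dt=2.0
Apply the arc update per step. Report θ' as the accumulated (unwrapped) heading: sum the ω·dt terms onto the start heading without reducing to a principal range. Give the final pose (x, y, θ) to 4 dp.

step 1: θ'=1.0826 (R=-3.0000) → pose (2.2482, -0.3164, 1.0826)
step 2: θ'=1.0826 (straight) → pose (2.0137, -0.7580, 1.0826)
step 3: θ'=-0.9174 (R=0.2500) → pose (1.5944, -0.7927, -0.9174)

(1.5944, -0.7927, -0.9174)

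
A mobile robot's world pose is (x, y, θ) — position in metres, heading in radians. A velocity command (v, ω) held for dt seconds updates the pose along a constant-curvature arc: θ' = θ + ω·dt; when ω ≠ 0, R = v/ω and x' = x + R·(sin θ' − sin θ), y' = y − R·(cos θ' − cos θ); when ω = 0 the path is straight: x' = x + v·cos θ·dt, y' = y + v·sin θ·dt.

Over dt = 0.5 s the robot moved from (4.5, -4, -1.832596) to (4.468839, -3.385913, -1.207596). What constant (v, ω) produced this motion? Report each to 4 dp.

v = -1.2500, ω = 1.2500

Δθ = -1.207596 − -1.832596 = 0.625000
ω = Δθ/dt = 0.625000/0.5 = 1.2500
R = −Δy/(cos θ' − cos θ) = -1.0000
v = R·ω = -1.0000·1.2500 = -1.2500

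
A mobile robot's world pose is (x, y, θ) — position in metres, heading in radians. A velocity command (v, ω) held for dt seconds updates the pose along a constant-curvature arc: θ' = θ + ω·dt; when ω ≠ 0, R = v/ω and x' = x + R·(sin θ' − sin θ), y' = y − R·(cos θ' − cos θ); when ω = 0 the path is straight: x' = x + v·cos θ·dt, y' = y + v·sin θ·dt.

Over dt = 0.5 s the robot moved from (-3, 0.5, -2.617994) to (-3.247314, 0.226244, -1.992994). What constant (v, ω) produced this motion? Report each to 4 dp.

v = 0.7500, ω = 1.2500

Δθ = -1.992994 − -2.617994 = 0.625000
ω = Δθ/dt = 0.625000/0.5 = 1.2500
R = −Δy/(cos θ' − cos θ) = 0.6000
v = R·ω = 0.6000·1.2500 = 0.7500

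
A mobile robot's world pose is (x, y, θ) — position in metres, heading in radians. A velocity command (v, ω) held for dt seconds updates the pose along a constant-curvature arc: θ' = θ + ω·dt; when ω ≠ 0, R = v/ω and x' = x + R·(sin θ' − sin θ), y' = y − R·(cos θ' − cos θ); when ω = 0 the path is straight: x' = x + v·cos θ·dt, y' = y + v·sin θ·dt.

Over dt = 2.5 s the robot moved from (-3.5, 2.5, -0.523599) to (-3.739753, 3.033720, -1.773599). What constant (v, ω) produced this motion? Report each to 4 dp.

Δθ = -1.773599 − -0.523599 = -1.250000
ω = Δθ/dt = -1.250000/2.5 = -0.5000
R = −Δy/(cos θ' − cos θ) = 0.5000
v = R·ω = 0.5000·-0.5000 = -0.2500

v = -0.2500, ω = -0.5000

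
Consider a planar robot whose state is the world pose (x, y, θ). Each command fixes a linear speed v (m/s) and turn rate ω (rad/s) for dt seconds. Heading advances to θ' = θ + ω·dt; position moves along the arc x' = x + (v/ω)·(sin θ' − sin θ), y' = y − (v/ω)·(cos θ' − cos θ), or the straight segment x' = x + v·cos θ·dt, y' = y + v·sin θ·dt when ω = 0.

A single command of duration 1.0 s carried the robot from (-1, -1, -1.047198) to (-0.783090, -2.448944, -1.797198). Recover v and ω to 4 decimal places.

Δθ = -1.797198 − -1.047198 = -0.750000
ω = Δθ/dt = -0.750000/1.0 = -0.7500
R = −Δy/(cos θ' − cos θ) = -2.0000
v = R·ω = -2.0000·-0.7500 = 1.5000

v = 1.5000, ω = -0.7500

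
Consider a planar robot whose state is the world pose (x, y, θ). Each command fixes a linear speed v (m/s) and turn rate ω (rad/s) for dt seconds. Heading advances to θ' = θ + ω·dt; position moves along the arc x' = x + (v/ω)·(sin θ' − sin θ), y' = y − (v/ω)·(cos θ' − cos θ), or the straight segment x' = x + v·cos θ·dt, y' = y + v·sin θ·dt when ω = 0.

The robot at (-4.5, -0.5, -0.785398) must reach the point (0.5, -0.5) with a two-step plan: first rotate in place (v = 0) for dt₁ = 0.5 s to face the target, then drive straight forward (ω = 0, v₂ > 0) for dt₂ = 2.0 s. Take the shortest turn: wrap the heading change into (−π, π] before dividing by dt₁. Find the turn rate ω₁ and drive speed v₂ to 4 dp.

ω₁ = 1.5708, v₂ = 2.5000

heading to target = atan2(-0.5−-0.5, 0.5−-4.5) = 0.0000
Δθ = wrap(0.0000 − -0.7854) = 0.7854; ω₁ = Δθ/dt₁ = 1.5708
distance = √((0.5−-4.5)² + (-0.5−-0.5)²) = 5.0000; v₂ = distance/dt₂ = 2.5000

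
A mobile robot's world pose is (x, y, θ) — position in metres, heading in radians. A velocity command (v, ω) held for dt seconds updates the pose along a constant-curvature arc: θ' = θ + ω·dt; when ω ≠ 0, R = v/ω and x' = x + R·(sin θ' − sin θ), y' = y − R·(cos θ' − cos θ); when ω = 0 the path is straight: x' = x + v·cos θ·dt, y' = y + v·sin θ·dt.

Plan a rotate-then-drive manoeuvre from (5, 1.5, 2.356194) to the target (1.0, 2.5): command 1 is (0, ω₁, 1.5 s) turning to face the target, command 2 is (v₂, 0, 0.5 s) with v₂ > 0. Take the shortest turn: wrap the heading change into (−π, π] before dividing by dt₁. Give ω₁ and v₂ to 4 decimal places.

ω₁ = 0.3603, v₂ = 8.2462

heading to target = atan2(2.5−1.5, 1−5) = 2.8966
Δθ = wrap(2.8966 − 2.3562) = 0.5404; ω₁ = Δθ/dt₁ = 0.3603
distance = √((1−5)² + (2.5−1.5)²) = 4.1231; v₂ = distance/dt₂ = 8.2462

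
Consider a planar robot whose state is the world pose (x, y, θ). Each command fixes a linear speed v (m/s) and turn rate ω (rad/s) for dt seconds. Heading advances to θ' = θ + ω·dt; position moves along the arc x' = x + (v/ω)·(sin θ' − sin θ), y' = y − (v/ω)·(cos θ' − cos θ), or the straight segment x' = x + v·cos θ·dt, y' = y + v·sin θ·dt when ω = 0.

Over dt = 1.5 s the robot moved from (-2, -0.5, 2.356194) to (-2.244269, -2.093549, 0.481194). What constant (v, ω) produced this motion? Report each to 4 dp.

Δθ = 0.481194 − 2.356194 = -1.875000
ω = Δθ/dt = -1.875000/1.5 = -1.2500
R = −Δy/(cos θ' − cos θ) = 1.0000
v = R·ω = 1.0000·-1.2500 = -1.2500

v = -1.2500, ω = -1.2500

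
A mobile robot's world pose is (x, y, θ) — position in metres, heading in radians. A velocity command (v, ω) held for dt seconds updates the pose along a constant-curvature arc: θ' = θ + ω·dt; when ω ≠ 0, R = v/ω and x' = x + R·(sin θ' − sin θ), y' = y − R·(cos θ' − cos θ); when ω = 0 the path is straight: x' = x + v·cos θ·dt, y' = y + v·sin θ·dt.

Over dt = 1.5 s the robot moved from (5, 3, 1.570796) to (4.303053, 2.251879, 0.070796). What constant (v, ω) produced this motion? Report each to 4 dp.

v = -0.7500, ω = -1.0000

Δθ = 0.070796 − 1.570796 = -1.500000
ω = Δθ/dt = -1.500000/1.5 = -1.0000
R = −Δy/(cos θ' − cos θ) = 0.7500
v = R·ω = 0.7500·-1.0000 = -0.7500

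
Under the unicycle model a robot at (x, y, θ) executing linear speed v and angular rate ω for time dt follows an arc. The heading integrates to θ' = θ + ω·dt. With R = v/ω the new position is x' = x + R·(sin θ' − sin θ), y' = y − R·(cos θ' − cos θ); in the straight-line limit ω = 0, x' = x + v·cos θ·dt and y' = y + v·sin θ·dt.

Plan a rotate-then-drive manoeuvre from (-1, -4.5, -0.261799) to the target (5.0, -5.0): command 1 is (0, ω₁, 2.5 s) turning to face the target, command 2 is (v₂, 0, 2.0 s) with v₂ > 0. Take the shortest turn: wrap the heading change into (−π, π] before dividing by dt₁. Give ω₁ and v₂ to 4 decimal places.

heading to target = atan2(-5−-4.5, 5−-1) = -0.0831
Δθ = wrap(-0.0831 − -0.2618) = 0.1787; ω₁ = Δθ/dt₁ = 0.0715
distance = √((5−-1)² + (-5−-4.5)²) = 6.0208; v₂ = distance/dt₂ = 3.0104

ω₁ = 0.0715, v₂ = 3.0104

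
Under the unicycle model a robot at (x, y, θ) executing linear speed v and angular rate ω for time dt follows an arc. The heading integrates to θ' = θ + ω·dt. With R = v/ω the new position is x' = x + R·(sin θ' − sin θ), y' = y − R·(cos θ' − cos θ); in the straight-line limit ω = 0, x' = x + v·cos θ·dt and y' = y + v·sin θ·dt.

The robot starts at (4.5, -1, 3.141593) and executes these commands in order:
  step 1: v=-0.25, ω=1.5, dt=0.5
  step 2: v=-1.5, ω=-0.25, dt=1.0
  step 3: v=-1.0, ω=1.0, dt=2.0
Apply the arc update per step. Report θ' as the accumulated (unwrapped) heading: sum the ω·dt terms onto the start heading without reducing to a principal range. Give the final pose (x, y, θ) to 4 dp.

step 1: θ'=3.8916 (R=-0.1667) → pose (4.6136, -0.9553, 3.8916)
step 2: θ'=3.6416 (R=6.0000) → pose (5.8269, -0.0799, 3.6416)
step 3: θ'=5.6416 (R=-1.0000) → pose (5.9459, 1.5988, 5.6416)

(5.9459, 1.5988, 5.6416)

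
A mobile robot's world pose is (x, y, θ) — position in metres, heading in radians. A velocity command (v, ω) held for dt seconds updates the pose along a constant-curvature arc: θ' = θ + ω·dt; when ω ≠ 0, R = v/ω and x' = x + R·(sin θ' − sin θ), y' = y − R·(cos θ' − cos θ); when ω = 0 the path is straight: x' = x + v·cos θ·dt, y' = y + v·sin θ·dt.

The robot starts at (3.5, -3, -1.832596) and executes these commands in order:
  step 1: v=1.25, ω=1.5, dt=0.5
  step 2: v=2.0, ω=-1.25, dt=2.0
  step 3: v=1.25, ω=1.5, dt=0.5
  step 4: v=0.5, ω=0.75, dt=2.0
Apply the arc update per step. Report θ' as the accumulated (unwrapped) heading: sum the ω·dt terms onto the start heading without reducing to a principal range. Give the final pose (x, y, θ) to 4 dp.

(0.4187, -6.5561, -1.3326)

step 1: θ'=-1.0826 (R=0.8333) → pose (3.5690, -3.6065, -1.0826)
step 2: θ'=-3.5826 (R=-1.6000) → pose (1.4729, -5.8039, -3.5826)
step 3: θ'=-2.8326 (R=0.8333) → pose (0.8638, -5.7637, -2.8326)
step 4: θ'=-1.3326 (R=0.6667) → pose (0.4187, -6.5561, -1.3326)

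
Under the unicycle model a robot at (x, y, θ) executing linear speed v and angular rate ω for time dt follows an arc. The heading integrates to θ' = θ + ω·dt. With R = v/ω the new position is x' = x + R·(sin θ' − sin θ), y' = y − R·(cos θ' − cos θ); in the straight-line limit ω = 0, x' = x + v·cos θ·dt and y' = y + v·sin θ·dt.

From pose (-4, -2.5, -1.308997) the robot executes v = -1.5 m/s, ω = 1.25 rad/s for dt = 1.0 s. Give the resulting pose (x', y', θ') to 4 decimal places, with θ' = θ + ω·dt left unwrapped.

(-5.0884, -1.6127, -0.0590)

θ' = -1.3090 + 1.25·1.0 = -0.0590
R = v/ω = -1.5/1.25 = -1.2000
x' = -4 + -1.2000·(sin -0.0590 − sin -1.3090) = -5.0884
y' = -2.5 − -1.2000·(cos -0.0590 − cos -1.3090) = -1.6127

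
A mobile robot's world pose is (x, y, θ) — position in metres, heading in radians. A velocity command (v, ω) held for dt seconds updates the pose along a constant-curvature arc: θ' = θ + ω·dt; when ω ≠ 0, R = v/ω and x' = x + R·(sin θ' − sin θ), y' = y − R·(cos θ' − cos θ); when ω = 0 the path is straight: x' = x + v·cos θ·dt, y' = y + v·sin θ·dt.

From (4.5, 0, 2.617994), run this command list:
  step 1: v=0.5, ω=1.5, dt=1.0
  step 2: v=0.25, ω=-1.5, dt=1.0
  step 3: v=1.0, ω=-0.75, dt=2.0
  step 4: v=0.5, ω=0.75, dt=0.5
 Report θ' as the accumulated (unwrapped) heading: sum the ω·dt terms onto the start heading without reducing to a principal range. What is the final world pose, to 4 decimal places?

step 1: θ'=4.1180 (R=0.3333) → pose (4.0572, -0.1020, 4.1180)
step 2: θ'=2.6180 (R=-0.1667) → pose (3.8358, -0.1530, 2.6180)
step 3: θ'=1.1180 (R=-1.3333) → pose (3.3035, 1.5850, 1.1180)
step 4: θ'=1.4930 (R=0.6667) → pose (3.3686, 1.8249, 1.4930)

(3.3686, 1.8249, 1.4930)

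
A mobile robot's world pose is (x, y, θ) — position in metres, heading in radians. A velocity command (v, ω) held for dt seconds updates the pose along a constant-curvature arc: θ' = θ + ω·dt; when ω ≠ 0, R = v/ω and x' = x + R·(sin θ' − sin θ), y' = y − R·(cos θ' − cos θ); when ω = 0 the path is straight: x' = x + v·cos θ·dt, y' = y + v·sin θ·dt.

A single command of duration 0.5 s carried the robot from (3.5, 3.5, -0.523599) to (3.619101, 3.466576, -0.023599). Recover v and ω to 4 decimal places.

Δθ = -0.023599 − -0.523599 = 0.500000
ω = Δθ/dt = 0.500000/0.5 = 1.0000
R = Δx/(sin θ' − sin θ) = 0.2500
v = R·ω = 0.2500·1.0000 = 0.2500

v = 0.2500, ω = 1.0000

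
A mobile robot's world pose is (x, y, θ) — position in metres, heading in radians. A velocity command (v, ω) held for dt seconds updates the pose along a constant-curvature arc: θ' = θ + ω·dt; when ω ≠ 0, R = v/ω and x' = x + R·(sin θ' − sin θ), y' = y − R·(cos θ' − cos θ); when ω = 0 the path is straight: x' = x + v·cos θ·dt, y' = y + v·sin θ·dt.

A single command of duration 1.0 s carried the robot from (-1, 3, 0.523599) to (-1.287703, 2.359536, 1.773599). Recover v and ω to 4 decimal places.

v = -0.7500, ω = 1.2500

Δθ = 1.773599 − 0.523599 = 1.250000
ω = Δθ/dt = 1.250000/1.0 = 1.2500
R = −Δy/(cos θ' − cos θ) = -0.6000
v = R·ω = -0.6000·1.2500 = -0.7500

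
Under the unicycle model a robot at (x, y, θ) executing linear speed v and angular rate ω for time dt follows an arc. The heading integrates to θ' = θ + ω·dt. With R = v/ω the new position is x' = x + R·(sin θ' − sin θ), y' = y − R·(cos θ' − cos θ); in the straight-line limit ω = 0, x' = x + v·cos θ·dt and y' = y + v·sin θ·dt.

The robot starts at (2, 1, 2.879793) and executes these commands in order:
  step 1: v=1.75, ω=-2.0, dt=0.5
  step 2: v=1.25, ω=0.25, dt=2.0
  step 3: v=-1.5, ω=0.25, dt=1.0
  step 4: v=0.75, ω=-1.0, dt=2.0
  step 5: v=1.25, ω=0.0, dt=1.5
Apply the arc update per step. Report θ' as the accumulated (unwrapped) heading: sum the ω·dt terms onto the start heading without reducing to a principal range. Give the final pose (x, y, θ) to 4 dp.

step 1: θ'=1.8798 (R=-0.8750) → pose (1.3929, 1.5791, 1.8798)
step 2: θ'=2.3798 (R=5.0000) → pose (0.0808, 3.6766, 2.3798)
step 3: θ'=2.6298 (R=-6.0000) → pose (1.2837, 2.7869, 2.6298)
step 4: θ'=0.6298 (R=-0.7500) → pose (1.2093, 4.0469, 0.6298)
step 5: θ'=0.6298 (straight) → pose (2.7246, 5.1513, 0.6298)

(2.7246, 5.1513, 0.6298)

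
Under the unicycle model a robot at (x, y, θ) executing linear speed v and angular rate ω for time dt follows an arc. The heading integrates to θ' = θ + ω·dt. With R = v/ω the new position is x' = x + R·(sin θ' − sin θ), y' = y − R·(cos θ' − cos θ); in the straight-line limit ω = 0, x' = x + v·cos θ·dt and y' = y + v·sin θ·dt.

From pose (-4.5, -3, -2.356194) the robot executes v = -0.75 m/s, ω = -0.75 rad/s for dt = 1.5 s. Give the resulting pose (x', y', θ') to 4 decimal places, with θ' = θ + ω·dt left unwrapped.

(-3.4598, -2.7642, -3.4812)

θ' = -2.3562 + -0.75·1.5 = -3.4812
R = v/ω = -0.75/-0.75 = 1.0000
x' = -4.5 + 1.0000·(sin -3.4812 − sin -2.3562) = -3.4598
y' = -3 − 1.0000·(cos -3.4812 − cos -2.3562) = -2.7642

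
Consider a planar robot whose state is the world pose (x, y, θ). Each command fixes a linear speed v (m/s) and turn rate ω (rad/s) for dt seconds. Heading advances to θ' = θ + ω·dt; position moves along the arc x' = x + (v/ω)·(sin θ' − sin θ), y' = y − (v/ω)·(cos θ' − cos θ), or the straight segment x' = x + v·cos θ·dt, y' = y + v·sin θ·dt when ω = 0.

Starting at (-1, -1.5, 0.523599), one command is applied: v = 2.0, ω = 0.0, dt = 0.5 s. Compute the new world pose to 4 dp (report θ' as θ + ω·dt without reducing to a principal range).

θ' = 0.5236 + 0.0·0.5 = 0.5236
ω = 0 → straight: x' = -1 + 2.0·cos(0.5236)·0.5 = -0.1340
y' = -1.5 + 2.0·sin(0.5236)·0.5 = -1.0000

(-0.1340, -1.0000, 0.5236)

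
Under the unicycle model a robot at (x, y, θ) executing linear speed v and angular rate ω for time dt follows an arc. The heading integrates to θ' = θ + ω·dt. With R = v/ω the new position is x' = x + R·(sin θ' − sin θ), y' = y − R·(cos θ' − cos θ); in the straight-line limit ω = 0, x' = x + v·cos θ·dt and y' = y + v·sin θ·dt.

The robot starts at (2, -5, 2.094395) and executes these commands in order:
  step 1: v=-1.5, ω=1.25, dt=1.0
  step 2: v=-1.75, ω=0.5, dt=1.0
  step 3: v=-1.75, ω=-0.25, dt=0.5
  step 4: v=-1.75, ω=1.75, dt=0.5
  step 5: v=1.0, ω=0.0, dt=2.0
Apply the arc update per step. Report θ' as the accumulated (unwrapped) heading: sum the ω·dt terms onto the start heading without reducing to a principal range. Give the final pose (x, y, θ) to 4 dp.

(5.7509, -5.5615, 4.5944)

step 1: θ'=3.3444 (R=-1.2000) → pose (3.2809, -5.5754, 3.3444)
step 2: θ'=3.8444 (R=-3.5000) → pose (4.8382, -4.8178, 3.8444)
step 3: θ'=3.7194 (R=7.0000) → pose (5.5394, -4.2953, 3.7194)
step 4: θ'=4.5944 (R=-1.0000) → pose (5.9863, -3.5754, 4.5944)
step 5: θ'=4.5944 (straight) → pose (5.7509, -5.5615, 4.5944)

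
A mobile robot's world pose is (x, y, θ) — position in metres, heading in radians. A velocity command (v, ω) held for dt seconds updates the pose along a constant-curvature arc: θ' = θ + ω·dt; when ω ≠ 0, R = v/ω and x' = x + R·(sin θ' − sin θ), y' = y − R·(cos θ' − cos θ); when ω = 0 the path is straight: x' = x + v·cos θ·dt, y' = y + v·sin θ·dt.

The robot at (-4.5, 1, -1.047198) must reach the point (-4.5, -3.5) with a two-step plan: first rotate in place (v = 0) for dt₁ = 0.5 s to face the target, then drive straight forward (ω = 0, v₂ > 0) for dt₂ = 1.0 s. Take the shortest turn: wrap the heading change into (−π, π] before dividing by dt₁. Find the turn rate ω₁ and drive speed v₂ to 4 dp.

ω₁ = -1.0472, v₂ = 4.5000

heading to target = atan2(-3.5−1, -4.5−-4.5) = -1.5708
Δθ = wrap(-1.5708 − -1.0472) = -0.5236; ω₁ = Δθ/dt₁ = -1.0472
distance = √((-4.5−-4.5)² + (-3.5−1)²) = 4.5000; v₂ = distance/dt₂ = 4.5000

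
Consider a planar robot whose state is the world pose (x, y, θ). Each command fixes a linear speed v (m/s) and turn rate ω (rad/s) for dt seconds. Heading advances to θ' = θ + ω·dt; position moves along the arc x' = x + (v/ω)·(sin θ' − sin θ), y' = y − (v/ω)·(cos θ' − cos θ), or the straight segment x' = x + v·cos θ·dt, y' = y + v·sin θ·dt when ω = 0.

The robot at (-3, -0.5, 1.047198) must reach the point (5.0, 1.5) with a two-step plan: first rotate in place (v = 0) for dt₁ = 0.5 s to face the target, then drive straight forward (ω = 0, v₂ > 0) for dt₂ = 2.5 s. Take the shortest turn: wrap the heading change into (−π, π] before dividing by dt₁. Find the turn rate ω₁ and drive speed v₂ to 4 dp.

ω₁ = -1.6044, v₂ = 3.2985

heading to target = atan2(1.5−-0.5, 5−-3) = 0.2450
Δθ = wrap(0.2450 − 1.0472) = -0.8022; ω₁ = Δθ/dt₁ = -1.6044
distance = √((5−-3)² + (1.5−-0.5)²) = 8.2462; v₂ = distance/dt₂ = 3.2985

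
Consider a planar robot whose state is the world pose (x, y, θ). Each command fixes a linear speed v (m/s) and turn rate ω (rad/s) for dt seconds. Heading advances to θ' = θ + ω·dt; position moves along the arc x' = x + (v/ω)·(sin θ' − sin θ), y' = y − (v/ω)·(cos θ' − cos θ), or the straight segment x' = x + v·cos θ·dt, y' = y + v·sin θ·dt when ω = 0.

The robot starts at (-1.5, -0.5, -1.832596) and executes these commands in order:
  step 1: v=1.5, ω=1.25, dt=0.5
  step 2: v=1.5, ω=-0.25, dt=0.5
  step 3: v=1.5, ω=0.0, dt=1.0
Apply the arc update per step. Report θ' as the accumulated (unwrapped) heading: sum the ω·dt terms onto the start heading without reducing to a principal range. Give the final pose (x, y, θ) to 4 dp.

step 1: θ'=-1.2076 (R=1.2000) → pose (-1.4626, -1.2369, -1.2076)
step 2: θ'=-1.3326 (R=-6.0000) → pose (-1.2406, -1.9528, -1.3326)
step 3: θ'=-1.3326 (straight) → pose (-0.8867, -3.4104, -1.3326)

(-0.8867, -3.4104, -1.3326)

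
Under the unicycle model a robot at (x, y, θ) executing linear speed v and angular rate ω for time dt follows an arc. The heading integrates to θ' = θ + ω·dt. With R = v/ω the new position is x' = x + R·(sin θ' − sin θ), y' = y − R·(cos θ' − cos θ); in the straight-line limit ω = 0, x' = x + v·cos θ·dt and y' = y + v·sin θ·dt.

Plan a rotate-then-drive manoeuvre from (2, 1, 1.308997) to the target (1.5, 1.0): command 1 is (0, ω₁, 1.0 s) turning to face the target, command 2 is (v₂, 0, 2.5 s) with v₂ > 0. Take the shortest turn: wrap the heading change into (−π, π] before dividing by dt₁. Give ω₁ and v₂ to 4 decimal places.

heading to target = atan2(1−1, 1.5−2) = 3.1416
Δθ = wrap(3.1416 − 1.3090) = 1.8326; ω₁ = Δθ/dt₁ = 1.8326
distance = √((1.5−2)² + (1−1)²) = 0.5000; v₂ = distance/dt₂ = 0.2000

ω₁ = 1.8326, v₂ = 0.2000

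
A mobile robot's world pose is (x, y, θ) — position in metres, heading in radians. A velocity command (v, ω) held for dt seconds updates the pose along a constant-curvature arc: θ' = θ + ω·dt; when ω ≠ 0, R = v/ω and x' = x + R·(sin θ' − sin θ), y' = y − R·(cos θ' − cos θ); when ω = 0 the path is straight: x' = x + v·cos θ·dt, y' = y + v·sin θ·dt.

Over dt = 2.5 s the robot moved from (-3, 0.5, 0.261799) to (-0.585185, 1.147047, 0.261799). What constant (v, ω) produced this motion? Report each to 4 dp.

v = 1.0000, ω = 0.0000

Δθ = 0.261799 − 0.261799 = 0.000000
ω = Δθ/dt = 0.000000/2.5 = 0.0000
ω = 0 → v = (Δx·cos θ + Δy·sin θ)/dt = 1.0000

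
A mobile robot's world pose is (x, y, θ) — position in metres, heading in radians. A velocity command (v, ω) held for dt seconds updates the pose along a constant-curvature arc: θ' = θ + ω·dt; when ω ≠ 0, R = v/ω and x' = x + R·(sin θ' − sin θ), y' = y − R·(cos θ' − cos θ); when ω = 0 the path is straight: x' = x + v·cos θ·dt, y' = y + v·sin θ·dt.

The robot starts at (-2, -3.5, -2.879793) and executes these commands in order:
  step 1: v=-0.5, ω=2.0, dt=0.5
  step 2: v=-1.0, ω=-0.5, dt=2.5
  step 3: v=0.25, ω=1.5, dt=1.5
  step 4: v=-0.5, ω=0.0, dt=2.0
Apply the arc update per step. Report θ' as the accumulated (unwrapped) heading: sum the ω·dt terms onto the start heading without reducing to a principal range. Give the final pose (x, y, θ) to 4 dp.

(-0.7086, -1.4452, -0.8798)

step 1: θ'=-1.8798 (R=-0.2500) → pose (-1.8265, -3.3345, -1.8798)
step 2: θ'=-3.1298 (R=2.0000) → pose (0.0551, -1.9429, -3.1298)
step 3: θ'=-0.8798 (R=0.1667) → pose (-0.0713, -2.2158, -0.8798)
step 4: θ'=-0.8798 (straight) → pose (-0.7086, -1.4452, -0.8798)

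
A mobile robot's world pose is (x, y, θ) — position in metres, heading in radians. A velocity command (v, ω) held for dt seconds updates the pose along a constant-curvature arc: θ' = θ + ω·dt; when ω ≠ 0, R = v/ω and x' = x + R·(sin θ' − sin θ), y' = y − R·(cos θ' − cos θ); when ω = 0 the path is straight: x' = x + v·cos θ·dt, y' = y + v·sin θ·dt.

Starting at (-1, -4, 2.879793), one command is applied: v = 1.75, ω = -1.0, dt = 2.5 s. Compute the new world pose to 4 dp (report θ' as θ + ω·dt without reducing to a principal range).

θ' = 2.8798 + -1.0·2.5 = 0.3798
R = v/ω = 1.75/-1.0 = -1.7500
x' = -1 + -1.7500·(sin 0.3798 − sin 2.8798) = -1.1958
y' = -4 − -1.7500·(cos 0.3798 − cos 2.8798) = -0.6843

(-1.1958, -0.6843, 0.3798)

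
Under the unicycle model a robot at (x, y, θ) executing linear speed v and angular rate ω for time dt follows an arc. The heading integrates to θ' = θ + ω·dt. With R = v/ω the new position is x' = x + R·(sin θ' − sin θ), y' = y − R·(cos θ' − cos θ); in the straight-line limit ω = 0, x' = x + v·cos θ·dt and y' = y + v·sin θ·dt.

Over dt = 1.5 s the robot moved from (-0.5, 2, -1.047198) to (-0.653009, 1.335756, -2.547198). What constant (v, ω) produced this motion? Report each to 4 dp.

v = 0.5000, ω = -1.0000

Δθ = -2.547198 − -1.047198 = -1.500000
ω = Δθ/dt = -1.500000/1.5 = -1.0000
R = −Δy/(cos θ' − cos θ) = -0.5000
v = R·ω = -0.5000·-1.0000 = 0.5000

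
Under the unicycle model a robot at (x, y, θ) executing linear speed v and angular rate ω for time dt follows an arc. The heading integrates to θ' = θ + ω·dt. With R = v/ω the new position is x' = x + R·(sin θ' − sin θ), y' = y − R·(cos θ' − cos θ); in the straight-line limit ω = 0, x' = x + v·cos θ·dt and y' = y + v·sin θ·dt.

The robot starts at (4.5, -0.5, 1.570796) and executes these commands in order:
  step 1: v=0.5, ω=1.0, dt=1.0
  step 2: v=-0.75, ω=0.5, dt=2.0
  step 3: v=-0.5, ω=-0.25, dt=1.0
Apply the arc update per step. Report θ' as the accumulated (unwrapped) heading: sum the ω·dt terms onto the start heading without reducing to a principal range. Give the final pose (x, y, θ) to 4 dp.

(6.1806, -0.0316, 3.3208)

step 1: θ'=2.5708 (R=0.5000) → pose (4.2702, -0.0793, 2.5708)
step 2: θ'=3.5708 (R=-1.5000) → pose (5.7048, -0.1810, 3.5708)
step 3: θ'=3.3208 (R=2.0000) → pose (6.1806, -0.0316, 3.3208)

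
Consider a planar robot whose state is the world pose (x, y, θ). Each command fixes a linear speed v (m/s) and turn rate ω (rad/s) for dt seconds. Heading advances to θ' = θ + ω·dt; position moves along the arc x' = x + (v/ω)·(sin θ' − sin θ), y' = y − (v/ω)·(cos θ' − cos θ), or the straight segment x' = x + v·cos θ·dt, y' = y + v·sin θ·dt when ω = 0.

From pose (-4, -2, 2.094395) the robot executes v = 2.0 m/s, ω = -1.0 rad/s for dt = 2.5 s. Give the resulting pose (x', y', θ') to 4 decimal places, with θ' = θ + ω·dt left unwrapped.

θ' = 2.0944 + -1.0·2.5 = -0.4056
R = v/ω = 2.0/-1.0 = -2.0000
x' = -4 + -2.0000·(sin -0.4056 − sin 2.0944) = -1.4788
y' = -2 − -2.0000·(cos -0.4056 − cos 2.0944) = 0.8377

(-1.4788, 0.8377, -0.4056)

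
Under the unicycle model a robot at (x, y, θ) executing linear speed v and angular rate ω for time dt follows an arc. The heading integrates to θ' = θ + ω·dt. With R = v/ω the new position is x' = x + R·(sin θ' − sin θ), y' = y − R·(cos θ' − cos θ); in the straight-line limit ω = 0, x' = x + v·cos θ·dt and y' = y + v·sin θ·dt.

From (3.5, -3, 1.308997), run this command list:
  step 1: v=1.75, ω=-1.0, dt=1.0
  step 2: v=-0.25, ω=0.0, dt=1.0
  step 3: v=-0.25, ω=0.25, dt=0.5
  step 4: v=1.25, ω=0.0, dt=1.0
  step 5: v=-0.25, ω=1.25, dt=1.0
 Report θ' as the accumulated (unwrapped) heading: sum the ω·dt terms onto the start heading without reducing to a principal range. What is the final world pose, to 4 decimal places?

(5.3231, -1.5856, 1.6840)

step 1: θ'=0.3090 (R=-1.7500) → pose (4.6582, -1.7858, 0.3090)
step 2: θ'=0.3090 (straight) → pose (4.4200, -1.8618, 0.3090)
step 3: θ'=0.4340 (R=-1.0000) → pose (4.3036, -1.9072, 0.4340)
step 4: θ'=0.4340 (straight) → pose (5.4377, -1.3816, 0.4340)
step 5: θ'=1.6840 (R=-0.2000) → pose (5.3231, -1.5856, 1.6840)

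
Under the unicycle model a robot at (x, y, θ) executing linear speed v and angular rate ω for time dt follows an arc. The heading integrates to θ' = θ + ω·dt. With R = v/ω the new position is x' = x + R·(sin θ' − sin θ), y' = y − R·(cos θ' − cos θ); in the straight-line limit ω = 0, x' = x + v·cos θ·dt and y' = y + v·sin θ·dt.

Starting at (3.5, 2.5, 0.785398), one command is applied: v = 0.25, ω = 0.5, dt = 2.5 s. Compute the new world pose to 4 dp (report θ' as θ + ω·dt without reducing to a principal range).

θ' = 0.7854 + 0.5·2.5 = 2.0354
R = v/ω = 0.25/0.5 = 0.5000
x' = 3.5 + 0.5000·(sin 2.0354 − sin 0.7854) = 3.5934
y' = 2.5 − 0.5000·(cos 2.0354 − cos 0.7854) = 3.0776

(3.5934, 3.0776, 2.0354)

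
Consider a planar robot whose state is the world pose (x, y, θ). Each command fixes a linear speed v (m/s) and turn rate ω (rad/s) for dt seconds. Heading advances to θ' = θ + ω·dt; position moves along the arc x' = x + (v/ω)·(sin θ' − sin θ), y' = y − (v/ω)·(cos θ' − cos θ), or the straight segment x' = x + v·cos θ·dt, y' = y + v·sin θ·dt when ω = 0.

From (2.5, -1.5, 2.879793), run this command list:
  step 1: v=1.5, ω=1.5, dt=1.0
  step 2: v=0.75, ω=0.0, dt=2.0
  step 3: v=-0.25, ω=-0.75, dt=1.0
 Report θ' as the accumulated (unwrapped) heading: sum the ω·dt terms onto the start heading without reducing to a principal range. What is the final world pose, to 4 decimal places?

step 1: θ'=4.3798 (R=1.0000) → pose (1.2960, -2.1394, 4.3798)
step 2: θ'=4.3798 (straight) → pose (0.8062, -3.5572, 4.3798)
step 3: θ'=3.6298 (R=0.3333) → pose (0.9650, -3.3717, 3.6298)

(0.9650, -3.3717, 3.6298)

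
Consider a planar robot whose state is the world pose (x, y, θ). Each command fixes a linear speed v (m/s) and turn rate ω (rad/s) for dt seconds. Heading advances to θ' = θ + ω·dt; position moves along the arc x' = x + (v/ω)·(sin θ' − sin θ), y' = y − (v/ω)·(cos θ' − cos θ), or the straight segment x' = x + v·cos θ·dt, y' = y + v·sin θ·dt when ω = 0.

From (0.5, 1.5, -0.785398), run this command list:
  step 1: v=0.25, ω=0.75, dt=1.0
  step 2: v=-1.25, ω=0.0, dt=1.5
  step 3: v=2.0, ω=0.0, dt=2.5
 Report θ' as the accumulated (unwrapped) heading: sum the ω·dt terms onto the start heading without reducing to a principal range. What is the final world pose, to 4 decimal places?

(3.8469, 1.2920, -0.0354)

step 1: θ'=-0.0354 (R=0.3333) → pose (0.7239, 1.4026, -0.0354)
step 2: θ'=-0.0354 (straight) → pose (-1.1499, 1.4689, -0.0354)
step 3: θ'=-0.0354 (straight) → pose (3.8469, 1.2920, -0.0354)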